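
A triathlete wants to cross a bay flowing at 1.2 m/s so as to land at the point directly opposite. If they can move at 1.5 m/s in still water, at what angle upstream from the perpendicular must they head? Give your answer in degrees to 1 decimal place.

53.1°

To cancel the current, the upstream component of the triathlete's velocity must equal the flow: 1.5 sin θ = 1.2.
sin θ = 1.2 / 1.5 = 0.8000.
θ = arcsin(0.8000) = 53.130°.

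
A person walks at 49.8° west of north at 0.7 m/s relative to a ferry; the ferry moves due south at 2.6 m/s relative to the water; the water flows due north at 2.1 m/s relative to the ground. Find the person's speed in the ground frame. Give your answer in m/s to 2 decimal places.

0.54 m/s

In east/north components (m/s): person relative to ferry = (-0.535, 0.452); ferry relative to water = (0.000, -2.600); water relative to ground = (0.000, 2.100).
Sum = (-0.535, -0.048) m/s.
Speed = |(-0.535, -0.048)| = 0.537 m/s.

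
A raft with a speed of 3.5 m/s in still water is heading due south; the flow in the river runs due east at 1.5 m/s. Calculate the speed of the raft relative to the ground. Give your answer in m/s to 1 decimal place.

3.8 m/s

Taking east as x and north as y: velocity relative to the water = (0.000, -3.500) m/s; the water relative to ground = (1.500, 0.000) m/s.
Velocity relative to ground = (0.000, -3.500) + (1.500, 0.000) = (1.500, -3.500) m/s.
Speed = |(1.500, -3.500)| = 3.808 m/s.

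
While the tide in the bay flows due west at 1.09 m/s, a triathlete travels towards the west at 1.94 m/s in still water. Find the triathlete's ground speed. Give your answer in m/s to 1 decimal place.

Taking east as x and north as y: velocity relative to the water = (-1.940, 0.000) m/s; the water relative to ground = (-1.090, 0.000) m/s.
Velocity relative to ground = (-1.940, 0.000) + (-1.090, 0.000) = (-3.030, 0.000) m/s.
Speed = |(-3.030, 0.000)| = 3.030 m/s.

3.0 m/s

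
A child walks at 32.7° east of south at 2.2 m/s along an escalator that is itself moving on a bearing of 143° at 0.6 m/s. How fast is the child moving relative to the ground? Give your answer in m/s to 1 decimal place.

2.8 m/s

Taking east as x and north as y: escalator velocity = (0.361, -0.479) m/s; child velocity relative to escalator = (1.189, -1.851) m/s.
Velocity relative to ground = (0.361, -0.479) + (1.189, -1.851) = (1.550, -2.331) m/s.
Speed = |(1.550, -2.331)| = 2.799 m/s.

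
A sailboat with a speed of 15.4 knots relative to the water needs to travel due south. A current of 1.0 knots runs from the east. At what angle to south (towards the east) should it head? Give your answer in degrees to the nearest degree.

The current pushes perpendicular to the desired track; the heading must have a component into the current equal to 1.0 knots: 15.4 sin θ = 1.0.
sin θ = 0.0649, so θ = 3.723°.

4°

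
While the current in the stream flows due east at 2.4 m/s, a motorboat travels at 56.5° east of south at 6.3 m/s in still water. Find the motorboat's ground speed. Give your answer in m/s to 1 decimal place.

Taking east as x and north as y: velocity relative to the water = (5.253, -3.477) m/s; the water relative to ground = (2.400, 0.000) m/s.
Velocity relative to ground = (5.253, -3.477) + (2.400, 0.000) = (7.653, -3.477) m/s.
Speed = |(7.653, -3.477)| = 8.406 m/s.

8.4 m/s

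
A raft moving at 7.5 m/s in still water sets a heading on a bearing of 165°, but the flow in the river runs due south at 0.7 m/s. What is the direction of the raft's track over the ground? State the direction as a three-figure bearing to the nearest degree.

Taking east as x and north as y: velocity relative to the water = (1.941, -7.244) m/s; the water relative to ground = (0.000, -0.700) m/s.
Velocity relative to ground = (1.941, -7.244) + (0.000, -0.700) = (1.941, -7.944) m/s.
Bearing = atan2(1.94, -7.94) = 166.27° clockwise from north.

166°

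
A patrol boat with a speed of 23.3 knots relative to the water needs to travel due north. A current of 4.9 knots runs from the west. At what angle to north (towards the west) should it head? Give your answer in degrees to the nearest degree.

12°

The current pushes perpendicular to the desired track; the heading must have a component into the current equal to 4.9 knots: 23.3 sin θ = 4.9.
sin θ = 0.2103, so θ = 12.140°.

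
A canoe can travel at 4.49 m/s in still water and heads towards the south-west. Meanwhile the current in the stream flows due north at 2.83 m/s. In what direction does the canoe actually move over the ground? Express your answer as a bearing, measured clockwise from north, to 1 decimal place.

263.8°

Taking east as x and north as y: velocity relative to the water = (-3.175, -3.175) m/s; the water relative to ground = (0.000, 2.830) m/s.
Velocity relative to ground = (-3.175, -3.175) + (0.000, 2.830) = (-3.175, -0.345) m/s.
Bearing = atan2(-3.17, -0.34) = 263.80° clockwise from north.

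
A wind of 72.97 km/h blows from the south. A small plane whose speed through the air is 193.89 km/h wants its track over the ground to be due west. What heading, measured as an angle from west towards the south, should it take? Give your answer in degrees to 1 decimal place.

The wind pushes perpendicular to the desired track; the heading must have a component into the wind equal to 72.97 km/h: 193.89 sin θ = 72.97.
sin θ = 0.3763, so θ = 22.108°.

22.1°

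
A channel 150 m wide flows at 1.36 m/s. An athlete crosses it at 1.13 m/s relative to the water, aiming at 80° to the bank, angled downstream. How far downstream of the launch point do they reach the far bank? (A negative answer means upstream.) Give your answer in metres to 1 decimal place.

209.8 m

Perpendicular speed = 1.113 m/s; crossing time = 150 / 1.113 = 134.791 s.
Net downstream speed = 1.556 m/s.
Drift = 1.556 × 134.791 = 209.765 m (downstream).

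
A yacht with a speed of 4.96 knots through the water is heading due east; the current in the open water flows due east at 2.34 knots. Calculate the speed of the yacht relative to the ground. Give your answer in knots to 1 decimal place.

7.3 knots

Taking east as x and north as y: velocity relative to the water = (4.960, 0.000) knots; the water relative to ground = (2.340, 0.000) knots.
Velocity relative to ground = (4.960, 0.000) + (2.340, 0.000) = (7.300, 0.000) knots.
Speed = |(7.300, 0.000)| = 7.300 knots.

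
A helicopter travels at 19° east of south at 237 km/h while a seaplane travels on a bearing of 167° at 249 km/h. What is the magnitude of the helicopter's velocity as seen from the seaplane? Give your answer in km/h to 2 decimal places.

28.12 km/h

Taking east as x and north as y: helicopter velocity = (77.160, -224.088) km/h; seaplane velocity = (56.013, -242.618) km/h.
Velocity of helicopter relative to seaplane = (77.160, -224.088) − (56.013, -242.618) = (21.147, 18.530) km/h.
Magnitude = |(21.147, 18.530)| = 28.117 km/h.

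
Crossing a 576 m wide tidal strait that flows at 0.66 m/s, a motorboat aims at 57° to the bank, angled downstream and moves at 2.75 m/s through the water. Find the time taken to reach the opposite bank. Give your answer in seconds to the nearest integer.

The component of the motorboat's velocity perpendicular to the bank is 2.75 × sin 57° = 2.306 m/s.
The current is parallel to the bank, so it does not affect the crossing time.
Time = 576 / 2.306 = 249.746 s.

250 s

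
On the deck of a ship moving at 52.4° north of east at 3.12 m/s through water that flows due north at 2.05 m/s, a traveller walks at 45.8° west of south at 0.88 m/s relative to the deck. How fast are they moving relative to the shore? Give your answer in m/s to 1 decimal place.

In east/north components (m/s): traveller relative to ship = (-0.631, -0.614); ship relative to water = (1.904, 2.472); water relative to ground = (0.000, 2.050).
Sum = (1.273, 3.908) m/s.
Speed = |(1.273, 3.908)| = 4.110 m/s.

4.1 m/s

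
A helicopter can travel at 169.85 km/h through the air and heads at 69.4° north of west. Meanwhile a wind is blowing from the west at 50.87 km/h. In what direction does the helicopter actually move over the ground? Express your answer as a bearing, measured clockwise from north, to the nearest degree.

Taking east as x and north as y: velocity relative to the air = (-59.760, 158.990) km/h; the air relative to ground = (50.870, 0.000) km/h.
Velocity relative to ground = (-59.760, 158.990) + (50.870, 0.000) = (-8.890, 158.990) km/h.
Bearing = atan2(-8.89, 158.99) = 356.80° clockwise from north.

357°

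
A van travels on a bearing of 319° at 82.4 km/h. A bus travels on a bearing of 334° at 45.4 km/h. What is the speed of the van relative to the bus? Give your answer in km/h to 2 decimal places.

Taking east as x and north as y: van velocity = (-54.059, 62.188) km/h; bus velocity = (-19.902, 40.805) km/h.
Velocity of van relative to bus = (-54.059, 62.188) − (-19.902, 40.805) = (-34.157, 21.383) km/h.
Magnitude = |(-34.157, 21.383)| = 40.298 km/h.

40.30 km/h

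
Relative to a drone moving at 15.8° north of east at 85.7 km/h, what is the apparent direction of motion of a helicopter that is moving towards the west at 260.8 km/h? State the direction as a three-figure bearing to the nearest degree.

266°

Taking east as x and north as y: helicopter velocity = (-260.800, 0.000) km/h; drone velocity = (82.462, 23.334) km/h.
Velocity of helicopter relative to drone = (-260.800, 0.000) − (82.462, 23.334) = (-343.262, -23.334) km/h.
Bearing = atan2(-343.26, -23.33) = 266.11° clockwise from north.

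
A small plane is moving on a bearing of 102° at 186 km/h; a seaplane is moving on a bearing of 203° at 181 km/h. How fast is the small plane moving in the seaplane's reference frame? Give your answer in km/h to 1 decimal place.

283.2 km/h

Taking east as x and north as y: small plane velocity = (181.935, -38.672) km/h; seaplane velocity = (-70.722, -166.611) km/h.
Velocity of small plane relative to seaplane = (181.935, -38.672) − (-70.722, -166.611) = (252.658, 127.940) km/h.
Magnitude = |(252.658, 127.940)| = 283.204 km/h.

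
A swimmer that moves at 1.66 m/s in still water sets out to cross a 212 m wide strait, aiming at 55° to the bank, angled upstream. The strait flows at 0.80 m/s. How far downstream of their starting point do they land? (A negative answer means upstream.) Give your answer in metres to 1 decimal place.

Perpendicular speed = 1.360 m/s; crossing time = 212 / 1.360 = 155.906 s.
Net downstream speed = -0.152 m/s.
Drift = -0.152 × 155.906 = -23.719 m (upstream).

-23.7 m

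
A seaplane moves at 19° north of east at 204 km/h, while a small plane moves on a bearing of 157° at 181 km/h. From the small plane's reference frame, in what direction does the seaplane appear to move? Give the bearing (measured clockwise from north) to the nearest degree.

028°

Taking east as x and north as y: seaplane velocity = (192.886, 66.416) km/h; small plane velocity = (70.722, -166.611) km/h.
Velocity of seaplane relative to small plane = (192.886, 66.416) − (70.722, -166.611) = (122.163, 233.027) km/h.
Bearing = atan2(122.16, 233.03) = 27.67° clockwise from north.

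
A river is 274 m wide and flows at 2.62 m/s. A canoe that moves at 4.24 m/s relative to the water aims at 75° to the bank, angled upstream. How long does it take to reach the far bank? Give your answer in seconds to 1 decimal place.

The component of the canoe's velocity perpendicular to the bank is 4.24 × sin 75° = 4.096 m/s.
Only the cross-stream component determines the crossing time; the current contributes nothing perpendicular to the bank.
Time = 274 / 4.096 = 66.902 s.

66.9 s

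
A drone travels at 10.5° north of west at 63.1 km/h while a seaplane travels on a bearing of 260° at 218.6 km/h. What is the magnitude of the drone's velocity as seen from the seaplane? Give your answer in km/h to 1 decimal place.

161.0 km/h

Taking east as x and north as y: drone velocity = (-62.043, 11.499) km/h; seaplane velocity = (-215.279, -37.959) km/h.
Velocity of drone relative to seaplane = (-62.043, 11.499) − (-215.279, -37.959) = (153.236, 49.459) km/h.
Magnitude = |(153.236, 49.459)| = 161.020 km/h.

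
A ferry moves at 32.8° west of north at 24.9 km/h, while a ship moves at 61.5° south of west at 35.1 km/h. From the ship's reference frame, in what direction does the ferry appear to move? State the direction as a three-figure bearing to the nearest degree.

Taking east as x and north as y: ferry velocity = (-13.489, 20.930) km/h; ship velocity = (-16.748, -30.846) km/h.
Velocity of ferry relative to ship = (-13.489, 20.930) − (-16.748, -30.846) = (3.260, 51.777) km/h.
Bearing = atan2(3.26, 51.78) = 3.60° clockwise from north.

004°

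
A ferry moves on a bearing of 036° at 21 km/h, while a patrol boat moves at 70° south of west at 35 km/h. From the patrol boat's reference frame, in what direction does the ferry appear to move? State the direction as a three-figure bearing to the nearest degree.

Taking east as x and north as y: ferry velocity = (12.343, 16.989) km/h; patrol boat velocity = (-11.971, -32.889) km/h.
Velocity of ferry relative to patrol boat = (12.343, 16.989) − (-11.971, -32.889) = (24.314, 49.879) km/h.
Bearing = atan2(24.31, 49.88) = 25.99° clockwise from north.

026°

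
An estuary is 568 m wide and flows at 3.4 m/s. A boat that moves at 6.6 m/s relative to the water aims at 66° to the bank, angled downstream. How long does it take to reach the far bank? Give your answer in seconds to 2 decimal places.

94.21 s

The component of the boat's velocity perpendicular to the bank is 6.6 × sin 66° = 6.029 m/s.
The current is parallel to the bank, so it does not affect the crossing time.
Time = 568 / 6.029 = 94.205 s.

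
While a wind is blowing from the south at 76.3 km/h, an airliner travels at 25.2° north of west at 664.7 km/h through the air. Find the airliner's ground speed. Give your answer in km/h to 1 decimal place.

Taking east as x and north as y: velocity relative to the air = (-601.439, 283.015) km/h; the air relative to ground = (0.000, 76.300) km/h.
Velocity relative to ground = (-601.439, 283.015) + (0.000, 76.300) = (-601.439, 359.315) km/h.
Speed = |(-601.439, 359.315)| = 700.597 km/h.

700.6 km/h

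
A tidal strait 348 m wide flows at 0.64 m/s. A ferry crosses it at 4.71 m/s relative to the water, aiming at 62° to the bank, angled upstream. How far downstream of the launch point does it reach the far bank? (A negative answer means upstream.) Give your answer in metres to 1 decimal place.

Perpendicular speed = 4.159 m/s; crossing time = 348 / 4.159 = 83.680 s.
Net downstream speed = -1.571 m/s.
Drift = -1.571 × 83.680 = -131.479 m (upstream).

-131.5 m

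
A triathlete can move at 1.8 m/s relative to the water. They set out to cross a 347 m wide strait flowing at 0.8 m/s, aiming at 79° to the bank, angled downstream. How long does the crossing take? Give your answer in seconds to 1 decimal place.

The component of the triathlete's velocity perpendicular to the bank is 1.8 × sin 79° = 1.767 m/s.
The current is parallel to the bank, so it does not affect the crossing time.
Time = 347 / 1.767 = 196.386 s.

196.4 s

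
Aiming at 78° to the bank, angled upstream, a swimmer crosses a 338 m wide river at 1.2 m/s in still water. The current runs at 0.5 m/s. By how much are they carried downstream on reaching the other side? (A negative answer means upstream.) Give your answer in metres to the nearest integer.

72 m

Perpendicular speed = 1.174 m/s; crossing time = 338 / 1.174 = 287.959 s.
Net downstream speed = 0.251 m/s.
Drift = 0.251 × 287.959 = 72.136 m (downstream).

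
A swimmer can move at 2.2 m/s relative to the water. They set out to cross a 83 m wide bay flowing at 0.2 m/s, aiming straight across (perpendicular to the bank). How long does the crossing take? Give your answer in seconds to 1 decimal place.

37.7 s

The component of the swimmer's velocity perpendicular to the bank is 2.2 m/s.
The current is parallel to the bank, so it does not affect the crossing time.
Time = 83 / 2.200 = 37.727 s.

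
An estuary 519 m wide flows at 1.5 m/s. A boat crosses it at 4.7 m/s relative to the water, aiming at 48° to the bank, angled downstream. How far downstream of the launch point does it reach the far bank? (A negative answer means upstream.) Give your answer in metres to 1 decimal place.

Perpendicular speed = 3.493 m/s; crossing time = 519 / 3.493 = 148.592 s.
Net downstream speed = 4.645 m/s.
Drift = 4.645 × 148.592 = 690.198 m (downstream).

690.2 m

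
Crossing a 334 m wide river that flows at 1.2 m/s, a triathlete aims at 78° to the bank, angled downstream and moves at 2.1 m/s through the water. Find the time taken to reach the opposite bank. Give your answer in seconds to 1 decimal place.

162.6 s

The component of the triathlete's velocity perpendicular to the bank is 2.1 × sin 78° = 2.054 m/s.
The current is parallel to the bank, so it does not affect the crossing time.
Time = 334 / 2.054 = 162.601 s.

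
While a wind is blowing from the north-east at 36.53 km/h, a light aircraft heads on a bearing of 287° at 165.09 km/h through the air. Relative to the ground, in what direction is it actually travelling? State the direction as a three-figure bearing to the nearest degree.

Taking east as x and north as y: velocity relative to the air = (-157.876, 48.268) km/h; the air relative to ground = (-25.831, -25.831) km/h.
Velocity relative to ground = (-157.876, 48.268) + (-25.831, -25.831) = (-183.707, 22.437) km/h.
Bearing = atan2(-183.71, 22.44) = 276.96° clockwise from north.

277°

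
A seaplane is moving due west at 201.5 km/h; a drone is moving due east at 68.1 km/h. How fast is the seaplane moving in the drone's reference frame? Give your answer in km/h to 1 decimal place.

Taking east as x and north as y: seaplane velocity = (-201.500, 0.000) km/h; drone velocity = (68.100, 0.000) km/h.
Velocity of seaplane relative to drone = (-201.500, 0.000) − (68.100, 0.000) = (-269.600, 0.000) km/h.
Magnitude = |(-269.600, 0.000)| = 269.600 km/h.

269.6 km/h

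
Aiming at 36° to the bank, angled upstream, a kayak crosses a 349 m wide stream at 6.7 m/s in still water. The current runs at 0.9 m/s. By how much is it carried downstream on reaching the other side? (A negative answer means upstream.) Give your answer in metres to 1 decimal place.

Perpendicular speed = 3.938 m/s; crossing time = 349 / 3.938 = 88.620 s.
Net downstream speed = -4.520 m/s.
Drift = -4.520 × 88.620 = -400.599 m (upstream).

-400.6 m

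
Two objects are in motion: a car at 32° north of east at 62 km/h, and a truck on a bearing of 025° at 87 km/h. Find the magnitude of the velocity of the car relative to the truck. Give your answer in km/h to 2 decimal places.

Taking east as x and north as y: car velocity = (52.579, 32.855) km/h; truck velocity = (36.768, 78.849) km/h.
Velocity of car relative to truck = (52.579, 32.855) − (36.768, 78.849) = (15.811, -45.994) km/h.
Magnitude = |(15.811, -45.994)| = 48.636 km/h.

48.64 km/h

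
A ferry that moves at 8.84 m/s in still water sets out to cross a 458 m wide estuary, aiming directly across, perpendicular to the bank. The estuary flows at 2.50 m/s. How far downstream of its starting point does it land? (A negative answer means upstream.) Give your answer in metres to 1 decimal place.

Perpendicular speed = 8.840 m/s; crossing time = 458 / 8.840 = 51.810 s.
Net downstream speed = 2.500 m/s.
Drift = 2.500 × 51.810 = 129.525 m (downstream).

129.5 m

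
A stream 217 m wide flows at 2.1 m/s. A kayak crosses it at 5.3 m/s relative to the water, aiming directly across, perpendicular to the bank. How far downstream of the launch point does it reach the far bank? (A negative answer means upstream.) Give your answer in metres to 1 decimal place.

Perpendicular speed = 5.300 m/s; crossing time = 217 / 5.300 = 40.943 s.
Net downstream speed = 2.100 m/s.
Drift = 2.100 × 40.943 = 85.981 m (downstream).

86.0 m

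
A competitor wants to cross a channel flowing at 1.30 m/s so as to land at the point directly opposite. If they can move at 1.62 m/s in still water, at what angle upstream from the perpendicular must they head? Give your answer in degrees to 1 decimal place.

To cancel the current, the upstream component of the competitor's velocity must equal the flow: 1.62 sin θ = 1.30.
sin θ = 1.30 / 1.62 = 0.8025.
θ = arcsin(0.8025) = 53.367°.

53.4°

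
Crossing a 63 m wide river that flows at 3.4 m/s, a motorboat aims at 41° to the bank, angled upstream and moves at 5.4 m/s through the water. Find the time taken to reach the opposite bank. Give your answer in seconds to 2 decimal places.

The component of the motorboat's velocity perpendicular to the bank is 5.4 × sin 41° = 3.543 m/s.
Only the cross-stream component determines the crossing time; the current contributes nothing perpendicular to the bank.
Time = 63 / 3.543 = 17.783 s.

17.78 s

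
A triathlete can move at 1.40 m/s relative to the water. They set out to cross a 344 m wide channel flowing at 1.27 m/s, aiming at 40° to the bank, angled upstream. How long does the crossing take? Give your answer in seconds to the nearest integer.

The component of the triathlete's velocity perpendicular to the bank is 1.40 × sin 40° = 0.900 m/s.
The current is parallel to the bank, so it does not affect the crossing time.
Time = 344 / 0.900 = 382.264 s.

382 s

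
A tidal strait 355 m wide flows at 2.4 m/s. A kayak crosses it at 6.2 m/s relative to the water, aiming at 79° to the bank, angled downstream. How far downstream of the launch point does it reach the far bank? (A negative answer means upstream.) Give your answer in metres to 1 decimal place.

Perpendicular speed = 6.086 m/s; crossing time = 355 / 6.086 = 58.330 s.
Net downstream speed = 3.583 m/s.
Drift = 3.583 × 58.330 = 208.996 m (downstream).

209.0 m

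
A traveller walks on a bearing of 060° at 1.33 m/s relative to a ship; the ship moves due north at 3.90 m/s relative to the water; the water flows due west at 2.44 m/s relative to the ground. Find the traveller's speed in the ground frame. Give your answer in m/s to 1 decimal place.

4.7 m/s

In east/north components (m/s): traveller relative to ship = (1.152, 0.665); ship relative to water = (0.000, 3.900); water relative to ground = (-2.440, 0.000).
Sum = (-1.288, 4.565) m/s.
Speed = |(-1.288, 4.565)| = 4.743 m/s.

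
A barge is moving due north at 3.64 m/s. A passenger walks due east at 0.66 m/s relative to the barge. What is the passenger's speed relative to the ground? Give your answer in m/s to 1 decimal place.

3.7 m/s

Taking east as x and north as y: barge velocity = (0.000, 3.640) m/s; passenger velocity relative to barge = (0.660, 0.000) m/s.
Velocity relative to ground = (0.000, 3.640) + (0.660, 0.000) = (0.660, 3.640) m/s.
Speed = |(0.660, 3.640)| = 3.699 m/s.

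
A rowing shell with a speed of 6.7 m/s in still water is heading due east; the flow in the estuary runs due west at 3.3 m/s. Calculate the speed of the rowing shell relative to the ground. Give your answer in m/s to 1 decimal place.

Taking east as x and north as y: velocity relative to the water = (6.700, 0.000) m/s; the water relative to ground = (-3.300, 0.000) m/s.
Velocity relative to ground = (6.700, 0.000) + (-3.300, 0.000) = (3.400, 0.000) m/s.
Speed = |(3.400, 0.000)| = 3.400 m/s.

3.4 m/s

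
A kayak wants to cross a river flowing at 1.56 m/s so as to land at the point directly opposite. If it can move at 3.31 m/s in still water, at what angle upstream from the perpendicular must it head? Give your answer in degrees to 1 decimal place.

To cancel the current, the upstream component of the kayak's velocity must equal the flow: 3.31 sin θ = 1.56.
sin θ = 1.56 / 3.31 = 0.4713.
θ = arcsin(0.4713) = 28.119°.

28.1°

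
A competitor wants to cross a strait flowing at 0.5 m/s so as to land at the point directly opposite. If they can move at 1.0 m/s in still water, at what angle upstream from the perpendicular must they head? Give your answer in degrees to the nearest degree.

30°

To cancel the current, the upstream component of the competitor's velocity must equal the flow: 1.0 sin θ = 0.5.
sin θ = 0.5 / 1.0 = 0.5000.
θ = arcsin(0.5000) = 30.000°.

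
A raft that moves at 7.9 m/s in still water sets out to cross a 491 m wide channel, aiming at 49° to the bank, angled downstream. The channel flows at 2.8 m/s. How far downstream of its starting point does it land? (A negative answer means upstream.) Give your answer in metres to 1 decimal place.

657.4 m

Perpendicular speed = 5.962 m/s; crossing time = 491 / 5.962 = 82.352 s.
Net downstream speed = 7.983 m/s.
Drift = 7.983 × 82.352 = 657.406 m (downstream).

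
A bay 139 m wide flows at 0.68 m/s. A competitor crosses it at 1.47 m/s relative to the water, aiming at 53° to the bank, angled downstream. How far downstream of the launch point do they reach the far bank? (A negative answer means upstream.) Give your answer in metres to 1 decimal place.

185.3 m

Perpendicular speed = 1.174 m/s; crossing time = 139 / 1.174 = 118.399 s.
Net downstream speed = 1.565 m/s.
Drift = 1.565 × 118.399 = 185.255 m (downstream).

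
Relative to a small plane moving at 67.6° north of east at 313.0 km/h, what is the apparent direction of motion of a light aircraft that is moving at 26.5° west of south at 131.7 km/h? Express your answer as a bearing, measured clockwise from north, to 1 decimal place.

203.6°

Taking east as x and north as y: light aircraft velocity = (-58.764, -117.863) km/h; small plane velocity = (119.275, 289.383) km/h.
Velocity of light aircraft relative to small plane = (-58.764, -117.863) − (119.275, 289.383) = (-178.039, -407.246) km/h.
Bearing = atan2(-178.04, -407.25) = 203.61° clockwise from north.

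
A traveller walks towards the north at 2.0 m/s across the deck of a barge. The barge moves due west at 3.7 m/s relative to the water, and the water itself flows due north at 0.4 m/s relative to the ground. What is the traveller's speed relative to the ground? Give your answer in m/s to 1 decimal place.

4.4 m/s

In east/north components (m/s): traveller relative to barge = (0.000, 2.000); barge relative to water = (-3.700, 0.000); water relative to ground = (0.000, 0.400).
Sum = (-3.700, 2.400) m/s.
Speed = |(-3.700, 2.400)| = 4.410 m/s.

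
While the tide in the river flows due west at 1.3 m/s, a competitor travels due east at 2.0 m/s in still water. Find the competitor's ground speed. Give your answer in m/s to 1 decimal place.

Taking east as x and north as y: velocity relative to the water = (2.000, 0.000) m/s; the water relative to ground = (-1.300, 0.000) m/s.
Velocity relative to ground = (2.000, 0.000) + (-1.300, 0.000) = (0.700, 0.000) m/s.
Speed = |(0.700, 0.000)| = 0.700 m/s.

0.7 m/s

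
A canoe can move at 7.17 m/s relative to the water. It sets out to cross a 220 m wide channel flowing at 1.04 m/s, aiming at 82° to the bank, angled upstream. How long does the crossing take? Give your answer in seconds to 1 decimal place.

The component of the canoe's velocity perpendicular to the bank is 7.17 × sin 82° = 7.100 m/s.
Only the cross-stream component determines the crossing time; the current contributes nothing perpendicular to the bank.
Time = 220 / 7.100 = 30.985 s.

31.0 s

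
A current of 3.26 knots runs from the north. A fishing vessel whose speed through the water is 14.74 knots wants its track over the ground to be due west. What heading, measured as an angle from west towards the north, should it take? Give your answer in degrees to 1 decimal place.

The current pushes perpendicular to the desired track; the heading must have a component into the current equal to 3.26 knots: 14.74 sin θ = 3.26.
sin θ = 0.2212, so θ = 12.778°.

12.8°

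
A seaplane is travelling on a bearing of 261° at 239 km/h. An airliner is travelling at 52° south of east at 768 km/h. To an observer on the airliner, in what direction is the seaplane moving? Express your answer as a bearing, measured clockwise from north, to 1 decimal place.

308.7°

Taking east as x and north as y: seaplane velocity = (-236.058, -37.388) km/h; airliner velocity = (472.828, -605.192) km/h.
Velocity of seaplane relative to airliner = (-236.058, -37.388) − (472.828, -605.192) = (-708.886, 567.804) km/h.
Bearing = atan2(-708.89, 567.80) = 308.69° clockwise from north.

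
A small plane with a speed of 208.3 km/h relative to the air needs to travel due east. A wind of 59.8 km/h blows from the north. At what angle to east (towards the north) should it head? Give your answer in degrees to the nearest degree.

17°

The wind pushes perpendicular to the desired track; the heading must have a component into the wind equal to 59.8 km/h: 208.3 sin θ = 59.8.
sin θ = 0.2871, so θ = 16.684°.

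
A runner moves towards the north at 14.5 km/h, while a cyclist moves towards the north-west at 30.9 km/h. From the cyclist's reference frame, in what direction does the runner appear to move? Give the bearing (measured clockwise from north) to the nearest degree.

109°

Taking east as x and north as y: runner velocity = (0.000, 14.500) km/h; cyclist velocity = (-21.850, 21.850) km/h.
Velocity of runner relative to cyclist = (0.000, 14.500) − (-21.850, 21.850) = (21.850, -7.350) km/h.
Bearing = atan2(21.85, -7.35) = 108.59° clockwise from north.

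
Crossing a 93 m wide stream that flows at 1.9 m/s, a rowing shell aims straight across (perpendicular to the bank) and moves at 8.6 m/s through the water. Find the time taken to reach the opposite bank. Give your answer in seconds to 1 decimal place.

The component of the rowing shell's velocity perpendicular to the bank is 8.6 m/s.
The current is parallel to the bank, so it does not affect the crossing time.
Time = 93 / 8.600 = 10.814 s.

10.8 s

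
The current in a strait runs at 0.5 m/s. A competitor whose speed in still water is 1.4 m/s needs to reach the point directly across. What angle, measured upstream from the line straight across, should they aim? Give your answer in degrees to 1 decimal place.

To cancel the current, the upstream component of the competitor's velocity must equal the flow: 1.4 sin θ = 0.5.
sin θ = 0.5 / 1.4 = 0.3571.
θ = arcsin(0.3571) = 20.925°.

20.9°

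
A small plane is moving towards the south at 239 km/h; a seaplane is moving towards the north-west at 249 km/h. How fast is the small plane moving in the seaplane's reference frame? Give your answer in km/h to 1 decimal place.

Taking east as x and north as y: small plane velocity = (0.000, -239.000) km/h; seaplane velocity = (-176.070, 176.070) km/h.
Velocity of small plane relative to seaplane = (0.000, -239.000) − (-176.070, 176.070) = (176.070, -415.070) km/h.
Magnitude = |(176.070, -415.070)| = 450.869 km/h.

450.9 km/h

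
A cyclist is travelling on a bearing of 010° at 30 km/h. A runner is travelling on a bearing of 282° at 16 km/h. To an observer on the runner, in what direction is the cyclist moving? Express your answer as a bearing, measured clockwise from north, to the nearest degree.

Taking east as x and north as y: cyclist velocity = (5.209, 29.544) km/h; runner velocity = (-15.650, 3.327) km/h.
Velocity of cyclist relative to runner = (5.209, 29.544) − (-15.650, 3.327) = (20.860, 26.218) km/h.
Bearing = atan2(20.86, 26.22) = 38.51° clockwise from north.

039°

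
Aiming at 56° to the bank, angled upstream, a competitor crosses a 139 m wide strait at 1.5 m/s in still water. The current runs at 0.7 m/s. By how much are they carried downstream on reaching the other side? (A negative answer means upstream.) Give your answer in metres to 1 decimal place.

Perpendicular speed = 1.244 m/s; crossing time = 139 / 1.244 = 111.776 s.
Net downstream speed = -0.139 m/s.
Drift = -0.139 × 111.776 = -15.513 m (upstream).

-15.5 m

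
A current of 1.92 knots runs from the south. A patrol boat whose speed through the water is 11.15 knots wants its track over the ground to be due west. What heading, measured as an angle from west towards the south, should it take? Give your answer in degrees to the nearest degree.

The current pushes perpendicular to the desired track; the heading must have a component into the current equal to 1.92 knots: 11.15 sin θ = 1.92.
sin θ = 0.1722, so θ = 9.916°.

10°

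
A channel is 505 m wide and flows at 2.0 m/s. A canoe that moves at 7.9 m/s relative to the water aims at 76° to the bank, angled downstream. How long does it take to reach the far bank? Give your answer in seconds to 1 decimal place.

65.9 s

The component of the canoe's velocity perpendicular to the bank is 7.9 × sin 76° = 7.665 m/s.
The current is parallel to the bank, so it does not affect the crossing time.
Time = 505 / 7.665 = 65.881 s.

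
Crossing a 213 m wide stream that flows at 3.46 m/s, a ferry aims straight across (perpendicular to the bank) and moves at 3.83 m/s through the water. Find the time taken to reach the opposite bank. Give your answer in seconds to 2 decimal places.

55.61 s

The component of the ferry's velocity perpendicular to the bank is 3.83 m/s.
The flow acts along the bank and has no component across it.
Time = 213 / 3.830 = 55.614 s.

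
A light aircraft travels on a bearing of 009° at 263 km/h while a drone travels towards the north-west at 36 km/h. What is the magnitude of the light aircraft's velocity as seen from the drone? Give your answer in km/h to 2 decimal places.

243.59 km/h

Taking east as x and north as y: light aircraft velocity = (41.142, 259.762) km/h; drone velocity = (-25.456, 25.456) km/h.
Velocity of light aircraft relative to drone = (41.142, 259.762) − (-25.456, 25.456) = (66.598, 234.306) km/h.
Magnitude = |(66.598, 234.306)| = 243.587 km/h.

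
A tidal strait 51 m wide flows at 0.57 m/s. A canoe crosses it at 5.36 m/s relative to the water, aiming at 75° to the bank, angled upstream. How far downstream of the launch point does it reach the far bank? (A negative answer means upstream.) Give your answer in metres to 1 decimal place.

Perpendicular speed = 5.177 m/s; crossing time = 51 / 5.177 = 9.851 s.
Net downstream speed = -0.817 m/s.
Drift = -0.817 × 9.851 = -8.051 m (upstream).

-8.1 m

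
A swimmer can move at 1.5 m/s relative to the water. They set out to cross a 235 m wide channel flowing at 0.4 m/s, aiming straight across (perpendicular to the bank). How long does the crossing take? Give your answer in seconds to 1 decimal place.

156.7 s

The component of the swimmer's velocity perpendicular to the bank is 1.5 m/s.
Only the cross-stream component determines the crossing time; the current contributes nothing perpendicular to the bank.
Time = 235 / 1.500 = 156.667 s.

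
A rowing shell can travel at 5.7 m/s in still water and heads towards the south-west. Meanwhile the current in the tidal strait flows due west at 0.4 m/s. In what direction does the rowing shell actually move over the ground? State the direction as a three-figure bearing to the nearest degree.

228°

Taking east as x and north as y: velocity relative to the water = (-4.031, -4.031) m/s; the water relative to ground = (-0.400, 0.000) m/s.
Velocity relative to ground = (-4.031, -4.031) + (-0.400, 0.000) = (-4.431, -4.031) m/s.
Bearing = atan2(-4.43, -4.03) = 227.71° clockwise from north.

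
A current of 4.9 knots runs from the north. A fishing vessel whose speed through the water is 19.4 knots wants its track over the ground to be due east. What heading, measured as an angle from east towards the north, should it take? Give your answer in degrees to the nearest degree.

15°

The current pushes perpendicular to the desired track; the heading must have a component into the current equal to 4.9 knots: 19.4 sin θ = 4.9.
sin θ = 0.2526, so θ = 14.630°.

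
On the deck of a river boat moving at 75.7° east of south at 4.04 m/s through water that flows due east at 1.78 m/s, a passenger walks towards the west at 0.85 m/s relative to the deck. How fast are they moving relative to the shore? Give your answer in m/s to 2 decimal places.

In east/north components (m/s): passenger relative to river boat = (-0.850, 0.000); river boat relative to water = (3.915, -0.998); water relative to ground = (1.780, 0.000).
Sum = (4.845, -0.998) m/s.
Speed = |(4.845, -0.998)| = 4.947 m/s.

4.95 m/s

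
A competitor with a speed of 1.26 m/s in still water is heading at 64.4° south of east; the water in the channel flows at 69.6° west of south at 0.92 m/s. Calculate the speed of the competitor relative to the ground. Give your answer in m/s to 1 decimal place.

Taking east as x and north as y: velocity relative to the water = (0.544, -1.136) m/s; the water relative to ground = (-0.862, -0.321) m/s.
Velocity relative to ground = (0.544, -1.136) + (-0.862, -0.321) = (-0.318, -1.457) m/s.
Speed = |(-0.318, -1.457)| = 1.491 m/s.

1.5 m/s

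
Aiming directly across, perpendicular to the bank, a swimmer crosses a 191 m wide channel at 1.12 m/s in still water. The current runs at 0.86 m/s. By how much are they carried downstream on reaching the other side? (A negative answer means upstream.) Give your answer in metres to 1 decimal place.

146.7 m

Perpendicular speed = 1.120 m/s; crossing time = 191 / 1.120 = 170.536 s.
Net downstream speed = 0.860 m/s.
Drift = 0.860 × 170.536 = 146.661 m (downstream).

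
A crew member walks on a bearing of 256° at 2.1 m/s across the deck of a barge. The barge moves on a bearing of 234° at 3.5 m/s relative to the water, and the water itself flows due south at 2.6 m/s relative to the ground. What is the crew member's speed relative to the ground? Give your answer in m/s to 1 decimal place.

In east/north components (m/s): crew member relative to barge = (-2.038, -0.508); barge relative to water = (-2.832, -2.057); water relative to ground = (0.000, -2.600).
Sum = (-4.869, -5.165) m/s.
Speed = |(-4.869, -5.165)| = 7.099 m/s.

7.1 m/s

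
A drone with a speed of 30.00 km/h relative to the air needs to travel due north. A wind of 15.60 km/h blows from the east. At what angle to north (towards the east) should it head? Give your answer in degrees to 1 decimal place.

31.3°

The wind pushes perpendicular to the desired track; the heading must have a component into the wind equal to 15.60 km/h: 30.00 sin θ = 15.60.
sin θ = 0.5200, so θ = 31.332°.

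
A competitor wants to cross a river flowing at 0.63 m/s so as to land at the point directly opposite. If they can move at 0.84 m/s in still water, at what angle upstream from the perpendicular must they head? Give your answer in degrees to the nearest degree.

49°

To cancel the current, the upstream component of the competitor's velocity must equal the flow: 0.84 sin θ = 0.63.
sin θ = 0.63 / 0.84 = 0.7500.
θ = arcsin(0.7500) = 48.590°.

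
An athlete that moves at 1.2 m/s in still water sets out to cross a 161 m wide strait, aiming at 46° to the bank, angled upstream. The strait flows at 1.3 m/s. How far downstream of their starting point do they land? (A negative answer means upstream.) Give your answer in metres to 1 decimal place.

87.0 m

Perpendicular speed = 0.863 m/s; crossing time = 161 / 0.863 = 186.514 s.
Net downstream speed = 0.466 m/s.
Drift = 0.466 × 186.514 = 86.992 m (downstream).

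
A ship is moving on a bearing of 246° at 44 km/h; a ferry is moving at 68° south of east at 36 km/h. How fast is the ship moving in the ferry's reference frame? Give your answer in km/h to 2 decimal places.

55.87 km/h

Taking east as x and north as y: ship velocity = (-40.196, -17.896) km/h; ferry velocity = (13.486, -33.379) km/h.
Velocity of ship relative to ferry = (-40.196, -17.896) − (13.486, -33.379) = (-53.682, 15.482) km/h.
Magnitude = |(-53.682, 15.482)| = 55.870 km/h.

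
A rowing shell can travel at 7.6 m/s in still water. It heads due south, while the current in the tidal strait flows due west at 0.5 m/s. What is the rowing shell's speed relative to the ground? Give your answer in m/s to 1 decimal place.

7.6 m/s

Taking east as x and north as y: velocity relative to the water = (0.000, -7.600) m/s; the water relative to ground = (-0.500, 0.000) m/s.
Velocity relative to ground = (0.000, -7.600) + (-0.500, 0.000) = (-0.500, -7.600) m/s.
Speed = |(-0.500, -7.600)| = 7.616 m/s.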